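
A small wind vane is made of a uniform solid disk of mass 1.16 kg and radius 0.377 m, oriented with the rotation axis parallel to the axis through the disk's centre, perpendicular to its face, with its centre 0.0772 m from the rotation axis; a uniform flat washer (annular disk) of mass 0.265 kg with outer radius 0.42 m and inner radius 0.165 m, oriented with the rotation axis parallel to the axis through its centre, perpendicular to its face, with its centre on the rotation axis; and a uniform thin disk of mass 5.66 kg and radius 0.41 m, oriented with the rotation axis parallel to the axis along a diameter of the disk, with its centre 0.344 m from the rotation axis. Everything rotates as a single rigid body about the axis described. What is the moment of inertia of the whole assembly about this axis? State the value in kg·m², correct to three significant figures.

1.02

Solid disk: I_cm = (1/2)MR² = (1/2)(1.16)(0.377)² = 0.082435 kg·m²; centre at d = 0.0772 m, so the parallel axis theorem gives I = 0.082435 + (1.16)(0.0772)² = 0.089348 kg·m².
Annular disk: I_cm = (1/2)M(R²+r²) = (1/2)(0.265)[(0.42)² + (0.165)²] = 0.02698 kg·m²; axis through the centre, so I = 0.02698 kg·m².
Thin disk: I_cm = (1/4)MR² = (1/4)(5.66)(0.41)² = 0.23786 kg·m²; centre at d = 0.344 m, so the parallel axis theorem gives I = 0.23786 + (5.66)(0.344)² = 0.90764 kg·m².
Total I = 0.089348 + 0.02698 + 0.90764 = 1.024 kg·m².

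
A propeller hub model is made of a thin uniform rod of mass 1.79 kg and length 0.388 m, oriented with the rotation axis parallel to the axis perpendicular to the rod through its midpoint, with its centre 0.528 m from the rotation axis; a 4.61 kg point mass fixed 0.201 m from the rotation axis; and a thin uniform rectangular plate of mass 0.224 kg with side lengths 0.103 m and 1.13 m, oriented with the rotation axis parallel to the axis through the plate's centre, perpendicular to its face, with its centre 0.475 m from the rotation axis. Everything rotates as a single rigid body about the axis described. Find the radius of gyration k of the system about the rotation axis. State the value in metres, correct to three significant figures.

Thin rod: I_cm = (1/12)ML² = (1/12)(1.79)(0.388)² = 0.022456 kg·m²; centre at d = 0.528 m, so the parallel axis theorem gives I = 0.022456 + (1.79)(0.528)² = 0.52148 kg·m².
Point mass: I_cm = 0; centre at d = 0.201 m, so the parallel axis theorem gives I = 0 + (4.61)(0.201)² = 0.18625 kg·m².
Rectangular plate: I_cm = (1/12)M(a²+b²) = (1/12)(0.224)[(0.103)² + (1.13)²] = 0.024034 kg·m²; centre at d = 0.475 m, so the parallel axis theorem gives I = 0.024034 + (0.224)(0.475)² = 0.074574 kg·m².
Total I = 0.7823 kg·m²; total mass M = 6.624 kg.
k = √(I/M) = √(0.7823/6.624) = 0.34366 m.

0.344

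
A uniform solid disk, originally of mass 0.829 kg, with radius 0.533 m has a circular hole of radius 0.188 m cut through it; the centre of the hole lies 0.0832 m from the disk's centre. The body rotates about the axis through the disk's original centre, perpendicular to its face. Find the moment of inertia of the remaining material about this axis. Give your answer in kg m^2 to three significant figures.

0.115

Unpierced body about its centre: I₀ = (1/2)MR² = (1/2)(0.829)(0.533)² = 0.11775 kg m^2.
The removed disk has mass m = M·(r/R)² = (0.829)(0.188/0.533)² = 0.10314 kg (same uniform areal density).
Its moment of inertia about the rotation axis (parallel-axis theorem): I_hole = (1/2)mr² + md² = (1/2)(0.10314)(0.188)² + (0.10314)(0.0832)² = 0.0025366 kg m^2.
Treating the hole as negative mass, I = I₀ − I_hole = 0.11775 − 0.0025366 = 0.11522 kg m^2.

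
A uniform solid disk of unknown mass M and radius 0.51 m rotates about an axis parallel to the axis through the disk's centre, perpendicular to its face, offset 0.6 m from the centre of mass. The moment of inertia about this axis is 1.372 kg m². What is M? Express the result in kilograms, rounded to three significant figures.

2.80

I = I_cm + Md² = (1/2)MR² + Md² = M·[0.5·(0.51)² + (0.6)²] = M·0.49005.
So M = 1.372 / 0.49005 = 2.7997 kg.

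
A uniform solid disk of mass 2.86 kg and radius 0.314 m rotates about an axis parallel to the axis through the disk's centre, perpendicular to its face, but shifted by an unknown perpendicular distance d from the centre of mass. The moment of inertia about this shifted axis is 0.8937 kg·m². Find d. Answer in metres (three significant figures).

0.513

About the centre-of-mass axis, I_cm = (1/2)MR² = (1/2)(2.86)(0.314)² = 0.14099 kg·m².
Parallel axis theorem: I = I_cm + Md², so Md² = 0.8937 − 0.14099 = 0.75271 kg·m².
d = √(0.75271 / 2.86) = 0.51302 m.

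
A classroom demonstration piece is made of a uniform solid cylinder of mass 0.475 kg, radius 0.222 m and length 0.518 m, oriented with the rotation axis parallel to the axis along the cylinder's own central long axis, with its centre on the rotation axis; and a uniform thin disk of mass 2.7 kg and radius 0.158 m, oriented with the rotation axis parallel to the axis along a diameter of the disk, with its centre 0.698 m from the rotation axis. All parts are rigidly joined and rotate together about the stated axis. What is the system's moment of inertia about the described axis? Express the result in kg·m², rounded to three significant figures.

Solid cylinder: I_cm = (1/2)MR² = (1/2)(0.475)(0.222)² = 0.011705 kg·m²; axis through the centre, so I = 0.011705 kg·m².
Thin disk: I_cm = (1/4)MR² = (1/4)(2.7)(0.158)² = 0.016851 kg·m²; centre at d = 0.698 m, so the parallel axis theorem gives I = 0.016851 + (2.7)(0.698)² = 1.3323 kg·m².
Total I = 0.011705 + 1.3323 = 1.344 kg·m².

1.34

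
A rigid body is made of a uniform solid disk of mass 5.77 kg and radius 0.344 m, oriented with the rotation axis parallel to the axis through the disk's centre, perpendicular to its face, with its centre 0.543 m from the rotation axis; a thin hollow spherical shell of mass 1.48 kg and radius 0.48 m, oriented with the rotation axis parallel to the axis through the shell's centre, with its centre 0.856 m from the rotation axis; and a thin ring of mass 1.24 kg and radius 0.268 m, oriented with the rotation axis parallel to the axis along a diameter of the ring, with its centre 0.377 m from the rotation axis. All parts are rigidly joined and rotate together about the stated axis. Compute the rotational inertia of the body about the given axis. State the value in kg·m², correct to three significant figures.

Solid disk: I_cm = (1/2)MR² = (1/2)(5.77)(0.344)² = 0.3414 kg·m²; centre at d = 0.543 m, so I = I_cm + Md² gives I = 0.3414 + (5.77)(0.543)² = 2.0427 kg·m².
Spherical shell: I_cm = (2/3)MR² = (2/3)(1.48)(0.48)² = 0.22733 kg·m²; centre at d = 0.856 m, so I = I_cm + Md² gives I = 0.22733 + (1.48)(0.856)² = 1.3118 kg·m².
Thin ring: I_cm = (1/2)MR² = (1/2)(1.24)(0.268)² = 0.044531 kg·m²; centre at d = 0.377 m, so I = I_cm + Md² gives I = 0.044531 + (1.24)(0.377)² = 0.22077 kg·m².
Total I = 2.0427 + 1.3118 + 0.22077 = 3.5752 kg·m².

3.58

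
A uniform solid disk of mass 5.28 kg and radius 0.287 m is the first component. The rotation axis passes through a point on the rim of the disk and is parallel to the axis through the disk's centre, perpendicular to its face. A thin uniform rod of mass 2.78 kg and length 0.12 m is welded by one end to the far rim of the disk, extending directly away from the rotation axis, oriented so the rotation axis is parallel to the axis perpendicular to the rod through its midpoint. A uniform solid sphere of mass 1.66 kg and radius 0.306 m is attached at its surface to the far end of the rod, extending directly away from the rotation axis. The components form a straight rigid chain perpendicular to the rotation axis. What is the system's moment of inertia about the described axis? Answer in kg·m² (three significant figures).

3.50

Solid disk: I_cm = (1/2)MR² = (1/2)(5.28)(0.287)² = 0.21745 kg·m²; centre at d = 0.287 m, so I = I_cm + Md² gives I = 0.21745 + (5.28)(0.287)² = 0.65236 kg·m².
Thin rod: I_cm = (1/12)ML² = (1/12)(2.78)(0.12)² = 0.003336 kg·m²; centre at d = 0.287 + 0.287 + 0.06 = 0.634 m, so I = I_cm + Md² gives I = 0.003336 + (2.78)(0.634)² = 1.1208 kg·m².
Solid sphere: I_cm = (2/5)MR² = (2/5)(1.66)(0.306)² = 0.062174 kg·m²; centre at d = 0.287 + 0.287 + 0.06 + 0.06 + 0.306 = 1 m, so I = I_cm + Md² gives I = 0.062174 + (1.66)(1)² = 1.7222 kg·m².
Total I = 0.65236 + 1.1208 + 1.7222 = 3.4953 kg·m².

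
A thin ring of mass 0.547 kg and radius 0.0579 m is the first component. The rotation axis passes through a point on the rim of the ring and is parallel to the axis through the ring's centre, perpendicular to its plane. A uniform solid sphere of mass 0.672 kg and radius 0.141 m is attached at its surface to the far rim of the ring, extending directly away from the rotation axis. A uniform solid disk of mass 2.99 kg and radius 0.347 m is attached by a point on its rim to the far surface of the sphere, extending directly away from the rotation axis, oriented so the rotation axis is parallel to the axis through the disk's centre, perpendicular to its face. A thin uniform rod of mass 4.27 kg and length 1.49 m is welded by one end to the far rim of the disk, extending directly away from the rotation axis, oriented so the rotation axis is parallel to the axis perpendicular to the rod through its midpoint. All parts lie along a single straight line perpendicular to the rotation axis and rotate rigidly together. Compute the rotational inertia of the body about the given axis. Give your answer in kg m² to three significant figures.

17.1

Thin ring: I_cm = MR² = (0.547)(0.0579)² = 0.0018338 kg m²; centre at d = 0.0579 m, so I = I_cm + Md² gives I = 0.0018338 + (0.547)(0.0579)² = 0.0036675 kg m².
Solid sphere: I_cm = (2/5)MR² = (2/5)(0.672)(0.141)² = 0.005344 kg m²; centre at d = 0.0579 + 0.0579 + 0.141 = 0.2568 m, so I = I_cm + Md² gives I = 0.005344 + (0.672)(0.2568)² = 0.04966 kg m².
Solid disk: I_cm = (1/2)MR² = (1/2)(2.99)(0.347)² = 0.18001 kg m²; centre at d = 0.0579 + 0.0579 + 0.141 + 0.141 + 0.347 = 0.7448 m, so I = I_cm + Md² gives I = 0.18001 + (2.99)(0.7448)² = 1.8386 kg m².
Thin rod: I_cm = (1/12)ML² = (1/12)(4.27)(1.49)² = 0.78999 kg m²; centre at d = 0.0579 + 0.0579 + 0.141 + 0.141 + 0.347 + 0.347 + 0.745 = 1.8368 m, so I = I_cm + Md² gives I = 0.78999 + (4.27)(1.8368)² = 15.196 kg m².
Total I = 0.0036675 + 0.04966 + 1.8386 + 15.196 = 17.088 kg m².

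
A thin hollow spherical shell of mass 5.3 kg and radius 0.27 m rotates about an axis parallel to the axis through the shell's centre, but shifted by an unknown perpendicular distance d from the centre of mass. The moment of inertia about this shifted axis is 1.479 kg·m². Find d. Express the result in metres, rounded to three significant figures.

About the centre-of-mass axis, I_cm = (2/3)MR² = (2/3)(5.3)(0.27)² = 0.25758 kg·m².
Parallel axis theorem: I = I_cm + Md², so Md² = 1.479 − 0.25758 = 1.2214 kg·m².
d = √(1.2214 / 5.3) = 0.48006 m.

0.480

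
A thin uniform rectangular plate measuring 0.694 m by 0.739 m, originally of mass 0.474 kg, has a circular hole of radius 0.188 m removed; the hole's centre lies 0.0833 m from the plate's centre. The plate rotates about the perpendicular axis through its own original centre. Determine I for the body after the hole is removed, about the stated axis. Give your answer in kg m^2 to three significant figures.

0.0381

Unpierced body about its centre: I₀ = (1/12)M(a²+b²) = (1/12)(0.474)[(0.694)² + (0.739)²] = 0.040596 kg m^2.
The removed disk has mass m = M·πr²/(ab) = (0.474)·π(0.188)²/(0.694·0.739) = 0.10262 kg (same uniform areal density).
Its moment of inertia about the rotation axis (parallel-axis theorem): I_hole = (1/2)mr² + md² = (1/2)(0.10262)(0.188)² + (0.10262)(0.0833)² = 0.0025256 kg m^2.
Treating the hole as negative mass, I = I₀ − I_hole = 0.040596 − 0.0025256 = 0.038071 kg m^2.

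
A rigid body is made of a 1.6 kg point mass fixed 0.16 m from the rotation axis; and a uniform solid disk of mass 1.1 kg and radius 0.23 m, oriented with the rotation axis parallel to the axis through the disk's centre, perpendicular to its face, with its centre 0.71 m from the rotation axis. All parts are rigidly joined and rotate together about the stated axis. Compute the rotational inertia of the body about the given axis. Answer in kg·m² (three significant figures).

0.625

Point mass: I_cm = 0; centre at d = 0.16 m, so the parallel axis theorem gives I = 0 + (1.6)(0.16)² = 0.04096 kg·m².
Solid disk: I_cm = (1/2)MR² = (1/2)(1.1)(0.23)² = 0.029095 kg·m²; centre at d = 0.71 m, so the parallel axis theorem gives I = 0.029095 + (1.1)(0.71)² = 0.58361 kg·m².
Total I = 0.04096 + 0.58361 = 0.62457 kg·m².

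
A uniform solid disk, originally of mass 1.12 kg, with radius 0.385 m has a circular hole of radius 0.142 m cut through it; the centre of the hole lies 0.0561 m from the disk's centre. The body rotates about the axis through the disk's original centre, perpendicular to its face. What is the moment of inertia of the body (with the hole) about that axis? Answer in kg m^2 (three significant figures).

0.0810

Unpierced body about its centre: I₀ = (1/2)MR² = (1/2)(1.12)(0.385)² = 0.083006 kg m^2.
The removed disk has mass m = M·(r/R)² = (1.12)(0.142/0.385)² = 0.15236 kg (same uniform areal density).
Its moment of inertia about the rotation axis (parallel-axis theorem): I_hole = (1/2)mr² + md² = (1/2)(0.15236)(0.142)² + (0.15236)(0.0561)² = 0.0020156 kg m^2.
Treating the hole as negative mass, I = I₀ − I_hole = 0.083006 − 0.0020156 = 0.08099 kg m^2.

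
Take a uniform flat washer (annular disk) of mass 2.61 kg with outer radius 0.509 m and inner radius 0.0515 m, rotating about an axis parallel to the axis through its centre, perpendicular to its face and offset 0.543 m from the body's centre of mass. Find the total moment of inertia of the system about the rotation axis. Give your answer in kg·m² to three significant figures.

I_cm = (1/2)M(R²+r²) = (1/2)(2.61)[(0.509)² + (0.0515)²] = 0.34156 kg·m²; centre at d = 0.543 m, so the parallel axis theorem gives I = 0.34156 + (2.61)(0.543)² = 1.1111 kg·m².

1.11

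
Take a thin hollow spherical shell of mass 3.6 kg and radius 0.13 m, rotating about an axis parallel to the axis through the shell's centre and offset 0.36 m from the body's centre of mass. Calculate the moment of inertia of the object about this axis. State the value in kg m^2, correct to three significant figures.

I_cm = (2/3)MR² = (2/3)(3.6)(0.13)² = 0.04056 kg m^2; centre at d = 0.36 m, so the parallel axis theorem gives I = 0.04056 + (3.6)(0.36)² = 0.50712 kg m^2.

0.507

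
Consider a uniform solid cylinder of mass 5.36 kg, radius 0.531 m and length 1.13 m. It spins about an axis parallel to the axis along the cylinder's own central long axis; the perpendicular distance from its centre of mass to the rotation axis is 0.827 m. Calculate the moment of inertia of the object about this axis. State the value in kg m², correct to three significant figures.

I_cm = (1/2)MR² = (1/2)(5.36)(0.531)² = 0.75566 kg m²; centre at d = 0.827 m, so the parallel axis theorem gives I = 0.75566 + (5.36)(0.827)² = 4.4215 kg m².

4.42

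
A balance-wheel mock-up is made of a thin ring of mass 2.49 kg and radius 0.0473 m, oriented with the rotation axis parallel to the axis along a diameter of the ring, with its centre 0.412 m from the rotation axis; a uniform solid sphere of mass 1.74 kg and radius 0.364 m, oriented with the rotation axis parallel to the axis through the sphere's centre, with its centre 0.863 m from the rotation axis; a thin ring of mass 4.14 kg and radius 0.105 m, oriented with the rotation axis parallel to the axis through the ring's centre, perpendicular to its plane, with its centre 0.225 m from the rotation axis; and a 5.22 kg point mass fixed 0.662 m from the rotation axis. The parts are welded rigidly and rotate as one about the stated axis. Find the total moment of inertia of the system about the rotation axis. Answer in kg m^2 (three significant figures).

Thin ring: I_cm = (1/2)MR² = (1/2)(2.49)(0.0473)² = 0.0027854 kg m^2; centre at d = 0.412 m, so I = I_cm + Md² gives I = 0.0027854 + (2.49)(0.412)² = 0.42545 kg m^2.
Solid sphere: I_cm = (2/5)MR² = (2/5)(1.74)(0.364)² = 0.092217 kg m^2; centre at d = 0.863 m, so I = I_cm + Md² gives I = 0.092217 + (1.74)(0.863)² = 1.3881 kg m^2.
Thin ring: I_cm = MR² = (4.14)(0.105)² = 0.045643 kg m^2; centre at d = 0.225 m, so I = I_cm + Md² gives I = 0.045643 + (4.14)(0.225)² = 0.25523 kg m^2.
Point mass: I_cm = 0; centre at d = 0.662 m, so I = I_cm + Md² gives I = 0 + (5.22)(0.662)² = 2.2876 kg m^2.
Total I = 0.42545 + 1.3881 + 0.25523 + 2.2876 = 4.3564 kg m^2.

4.36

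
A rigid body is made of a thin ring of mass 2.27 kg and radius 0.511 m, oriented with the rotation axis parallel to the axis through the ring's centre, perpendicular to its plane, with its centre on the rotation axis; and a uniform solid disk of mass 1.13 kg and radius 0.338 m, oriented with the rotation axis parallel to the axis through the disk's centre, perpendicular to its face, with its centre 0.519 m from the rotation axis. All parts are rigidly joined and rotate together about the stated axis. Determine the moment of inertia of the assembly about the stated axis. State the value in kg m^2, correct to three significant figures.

0.962

Thin ring: I_cm = MR² = (2.27)(0.511)² = 0.59274 kg m^2; axis through the centre, so I = 0.59274 kg m^2.
Solid disk: I_cm = (1/2)MR² = (1/2)(1.13)(0.338)² = 0.064548 kg m^2; centre at d = 0.519 m, so I = I_cm + Md² gives I = 0.064548 + (1.13)(0.519)² = 0.36893 kg m^2.
Total I = 0.59274 + 0.36893 = 0.96167 kg m^2.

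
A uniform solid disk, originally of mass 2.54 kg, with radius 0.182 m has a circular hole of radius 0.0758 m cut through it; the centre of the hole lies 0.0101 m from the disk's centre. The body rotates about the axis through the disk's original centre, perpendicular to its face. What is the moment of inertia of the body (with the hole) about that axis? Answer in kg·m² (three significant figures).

Unpierced body about its centre: I₀ = (1/2)MR² = (1/2)(2.54)(0.182)² = 0.042067 kg·m².
The removed disk has mass m = M·(r/R)² = (2.54)(0.0758/0.182)² = 0.44058 kg (same uniform areal density).
Its moment of inertia about the rotation axis (parallel-axis theorem): I_hole = (1/2)mr² + md² = (1/2)(0.44058)(0.0758)² + (0.44058)(0.0101)² = 0.0013107 kg·m².
Treating the hole as negative mass, I = I₀ − I_hole = 0.042067 − 0.0013107 = 0.040757 kg·m².

0.0408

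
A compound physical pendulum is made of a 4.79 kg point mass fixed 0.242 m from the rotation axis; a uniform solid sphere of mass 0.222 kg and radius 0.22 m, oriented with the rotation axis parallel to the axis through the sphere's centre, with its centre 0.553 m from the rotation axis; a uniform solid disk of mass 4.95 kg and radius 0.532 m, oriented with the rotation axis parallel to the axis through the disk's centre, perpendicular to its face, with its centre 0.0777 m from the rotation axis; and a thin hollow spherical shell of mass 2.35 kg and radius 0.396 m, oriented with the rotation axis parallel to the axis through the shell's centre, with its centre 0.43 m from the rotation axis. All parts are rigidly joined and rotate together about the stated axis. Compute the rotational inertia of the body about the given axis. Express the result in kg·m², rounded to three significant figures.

Point mass: I_cm = 0; centre at d = 0.242 m, so the parallel axis theorem gives I = 0 + (4.79)(0.242)² = 0.28052 kg·m².
Solid sphere: I_cm = (2/5)MR² = (2/5)(0.222)(0.22)² = 0.0042979 kg·m²; centre at d = 0.553 m, so the parallel axis theorem gives I = 0.0042979 + (0.222)(0.553)² = 0.072188 kg·m².
Solid disk: I_cm = (1/2)MR² = (1/2)(4.95)(0.532)² = 0.70048 kg·m²; centre at d = 0.0777 m, so the parallel axis theorem gives I = 0.70048 + (4.95)(0.0777)² = 0.73037 kg·m².
Spherical shell: I_cm = (2/3)MR² = (2/3)(2.35)(0.396)² = 0.24568 kg·m²; centre at d = 0.43 m, so the parallel axis theorem gives I = 0.24568 + (2.35)(0.43)² = 0.68019 kg·m².
Total I = 0.28052 + 0.072188 + 0.73037 + 0.68019 = 1.7633 kg·m².

1.76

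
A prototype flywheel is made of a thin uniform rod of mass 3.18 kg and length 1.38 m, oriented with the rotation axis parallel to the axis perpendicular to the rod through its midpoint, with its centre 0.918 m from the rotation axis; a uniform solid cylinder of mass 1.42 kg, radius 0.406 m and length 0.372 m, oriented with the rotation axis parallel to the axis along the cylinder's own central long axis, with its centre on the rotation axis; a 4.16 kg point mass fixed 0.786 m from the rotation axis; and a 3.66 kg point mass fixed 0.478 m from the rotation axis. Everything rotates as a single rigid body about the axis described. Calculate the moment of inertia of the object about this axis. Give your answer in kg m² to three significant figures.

6.71

Thin rod: I_cm = (1/12)ML² = (1/12)(3.18)(1.38)² = 0.50467 kg m²; centre at d = 0.918 m, so I = I_cm + Md² gives I = 0.50467 + (3.18)(0.918)² = 3.1845 kg m².
Solid cylinder: I_cm = (1/2)MR² = (1/2)(1.42)(0.406)² = 0.11703 kg m²; axis through the centre, so I = 0.11703 kg m².
Point mass: I_cm = 0; centre at d = 0.786 m, so I = I_cm + Md² gives I = 0 + (4.16)(0.786)² = 2.57 kg m².
Point mass: I_cm = 0; centre at d = 0.478 m, so I = I_cm + Md² gives I = 0 + (3.66)(0.478)² = 0.83625 kg m².
Total I = 3.1845 + 0.11703 + 2.57 + 0.83625 = 6.7078 kg m².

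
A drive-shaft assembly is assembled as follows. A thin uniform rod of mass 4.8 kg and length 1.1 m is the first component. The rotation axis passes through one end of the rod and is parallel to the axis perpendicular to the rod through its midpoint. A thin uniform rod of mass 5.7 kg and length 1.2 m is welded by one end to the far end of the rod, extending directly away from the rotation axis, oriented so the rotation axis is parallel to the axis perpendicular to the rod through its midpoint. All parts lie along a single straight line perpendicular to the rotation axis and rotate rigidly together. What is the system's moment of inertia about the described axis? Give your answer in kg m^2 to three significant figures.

Thin rod: I_cm = (1/12)ML² = (1/12)(4.8)(1.1)² = 0.484 kg m^2; centre at d = 0.55 m, so the parallel axis theorem gives I = 0.484 + (4.8)(0.55)² = 1.936 kg m^2.
Thin rod: I_cm = (1/12)ML² = (1/12)(5.7)(1.2)² = 0.684 kg m^2; centre at d = 0.55 + 0.55 + 0.6 = 1.7 m, so the parallel axis theorem gives I = 0.684 + (5.7)(1.7)² = 17.157 kg m^2.
Total I = 1.936 + 17.157 = 19.093 kg m^2.

19.1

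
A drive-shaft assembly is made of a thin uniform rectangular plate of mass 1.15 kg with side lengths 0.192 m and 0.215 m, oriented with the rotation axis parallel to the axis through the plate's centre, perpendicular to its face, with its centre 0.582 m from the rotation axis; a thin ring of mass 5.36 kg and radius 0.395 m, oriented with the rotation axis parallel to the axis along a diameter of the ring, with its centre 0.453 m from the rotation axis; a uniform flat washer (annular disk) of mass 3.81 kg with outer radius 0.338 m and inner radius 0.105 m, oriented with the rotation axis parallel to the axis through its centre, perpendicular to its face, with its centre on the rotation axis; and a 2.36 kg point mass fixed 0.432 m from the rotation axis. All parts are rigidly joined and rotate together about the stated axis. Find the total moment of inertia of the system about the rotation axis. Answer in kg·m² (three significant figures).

Rectangular plate: I_cm = (1/12)M(a²+b²) = (1/12)(1.15)[(0.192)² + (0.215)²] = 0.0079627 kg·m²; centre at d = 0.582 m, so the parallel axis theorem gives I = 0.0079627 + (1.15)(0.582)² = 0.3975 kg·m².
Thin ring: I_cm = (1/2)MR² = (1/2)(5.36)(0.395)² = 0.41815 kg·m²; centre at d = 0.453 m, so the parallel axis theorem gives I = 0.41815 + (5.36)(0.453)² = 1.5181 kg·m².
Annular disk: I_cm = (1/2)M(R²+r²) = (1/2)(3.81)[(0.338)² + (0.105)²] = 0.23864 kg·m²; axis through the centre, so I = 0.23864 kg·m².
Point mass: I_cm = 0; centre at d = 0.432 m, so the parallel axis theorem gives I = 0 + (2.36)(0.432)² = 0.44043 kg·m².
Total I = 0.3975 + 1.5181 + 0.23864 + 0.44043 = 2.5946 kg·m².

2.59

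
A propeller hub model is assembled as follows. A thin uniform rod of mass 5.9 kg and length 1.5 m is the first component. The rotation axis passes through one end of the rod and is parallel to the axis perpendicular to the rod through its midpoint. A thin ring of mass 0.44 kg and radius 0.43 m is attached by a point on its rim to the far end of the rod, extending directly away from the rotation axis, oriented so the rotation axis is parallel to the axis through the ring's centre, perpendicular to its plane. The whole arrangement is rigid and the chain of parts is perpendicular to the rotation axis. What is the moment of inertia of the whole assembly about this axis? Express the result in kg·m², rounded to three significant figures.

Thin rod: I_cm = (1/12)ML² = (1/12)(5.9)(1.5)² = 1.1063 kg·m²; centre at d = 0.75 m, so I = I_cm + Md² gives I = 1.1063 + (5.9)(0.75)² = 4.425 kg·m².
Thin ring: I_cm = MR² = (0.44)(0.43)² = 0.081356 kg·m²; centre at d = 0.75 + 0.75 + 0.43 = 1.93 m, so I = I_cm + Md² gives I = 0.081356 + (0.44)(1.93)² = 1.7203 kg·m².
Total I = 4.425 + 1.7203 = 6.1453 kg·m².

6.15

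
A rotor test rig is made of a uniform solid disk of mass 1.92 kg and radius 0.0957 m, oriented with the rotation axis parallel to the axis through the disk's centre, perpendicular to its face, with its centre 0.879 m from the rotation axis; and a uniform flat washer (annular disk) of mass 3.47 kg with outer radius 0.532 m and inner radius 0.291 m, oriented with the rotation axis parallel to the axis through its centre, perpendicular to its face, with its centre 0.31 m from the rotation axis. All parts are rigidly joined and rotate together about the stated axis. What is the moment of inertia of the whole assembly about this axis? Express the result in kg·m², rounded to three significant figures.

2.46

Solid disk: I_cm = (1/2)MR² = (1/2)(1.92)(0.0957)² = 0.0087922 kg·m²; centre at d = 0.879 m, so the parallel axis theorem gives I = 0.0087922 + (1.92)(0.879)² = 1.4923 kg·m².
Annular disk: I_cm = (1/2)M(R²+r²) = (1/2)(3.47)[(0.532)² + (0.291)²] = 0.63797 kg·m²; centre at d = 0.31 m, so the parallel axis theorem gives I = 0.63797 + (3.47)(0.31)² = 0.97144 kg·m².
Total I = 1.4923 + 0.97144 = 2.4637 kg·m².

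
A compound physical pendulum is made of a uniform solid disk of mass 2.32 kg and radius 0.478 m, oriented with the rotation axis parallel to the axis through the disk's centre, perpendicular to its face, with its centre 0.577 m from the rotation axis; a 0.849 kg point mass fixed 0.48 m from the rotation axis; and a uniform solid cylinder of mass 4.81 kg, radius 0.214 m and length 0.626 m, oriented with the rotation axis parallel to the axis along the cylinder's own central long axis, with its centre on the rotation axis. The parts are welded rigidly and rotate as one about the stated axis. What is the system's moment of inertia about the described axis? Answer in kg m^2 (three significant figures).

1.34

Solid disk: I_cm = (1/2)MR² = (1/2)(2.32)(0.478)² = 0.26504 kg m^2; centre at d = 0.577 m, so the parallel axis theorem gives I = 0.26504 + (2.32)(0.577)² = 1.0374 kg m^2.
Point mass: I_cm = 0; centre at d = 0.48 m, so the parallel axis theorem gives I = 0 + (0.849)(0.48)² = 0.19561 kg m^2.
Solid cylinder: I_cm = (1/2)MR² = (1/2)(4.81)(0.214)² = 0.11014 kg m^2; axis through the centre, so I = 0.11014 kg m^2.
Total I = 1.0374 + 0.19561 + 0.11014 = 1.3432 kg m^2.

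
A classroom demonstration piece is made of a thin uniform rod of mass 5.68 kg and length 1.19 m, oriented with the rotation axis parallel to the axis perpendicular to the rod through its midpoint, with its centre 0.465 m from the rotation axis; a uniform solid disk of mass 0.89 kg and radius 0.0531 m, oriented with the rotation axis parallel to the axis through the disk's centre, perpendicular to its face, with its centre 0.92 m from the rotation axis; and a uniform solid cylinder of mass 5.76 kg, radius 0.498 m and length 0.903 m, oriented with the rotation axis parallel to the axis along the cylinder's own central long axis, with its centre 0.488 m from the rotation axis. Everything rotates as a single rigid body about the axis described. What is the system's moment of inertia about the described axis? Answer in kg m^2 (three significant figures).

Thin rod: I_cm = (1/12)ML² = (1/12)(5.68)(1.19)² = 0.67029 kg m^2; centre at d = 0.465 m, so I = I_cm + Md² gives I = 0.67029 + (5.68)(0.465)² = 1.8984 kg m^2.
Solid disk: I_cm = (1/2)MR² = (1/2)(0.89)(0.0531)² = 0.0012547 kg m^2; centre at d = 0.92 m, so I = I_cm + Md² gives I = 0.0012547 + (0.89)(0.92)² = 0.75455 kg m^2.
Solid cylinder: I_cm = (1/2)MR² = (1/2)(5.76)(0.498)² = 0.71425 kg m^2; centre at d = 0.488 m, so I = I_cm + Md² gives I = 0.71425 + (5.76)(0.488)² = 2.086 kg m^2.
Total I = 1.8984 + 0.75455 + 2.086 = 4.739 kg m^2.

4.74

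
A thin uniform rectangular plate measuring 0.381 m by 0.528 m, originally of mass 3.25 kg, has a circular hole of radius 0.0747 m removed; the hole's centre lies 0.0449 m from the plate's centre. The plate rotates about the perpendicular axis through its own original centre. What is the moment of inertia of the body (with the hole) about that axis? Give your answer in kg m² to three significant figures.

0.113

Unpierced body about its centre: I₀ = (1/12)M(a²+b²) = (1/12)(3.25)[(0.381)² + (0.528)²] = 0.11482 kg m².
The removed disk has mass m = M·πr²/(ab) = (3.25)·π(0.0747)²/(0.381·0.528) = 0.28321 kg (same uniform areal density).
Its moment of inertia about the rotation axis (parallel-axis theorem): I_hole = (1/2)mr² + md² = (1/2)(0.28321)(0.0747)² + (0.28321)(0.0449)² = 0.0013611 kg m².
Treating the hole as negative mass, I = I₀ − I_hole = 0.11482 − 0.0013611 = 0.11346 kg m².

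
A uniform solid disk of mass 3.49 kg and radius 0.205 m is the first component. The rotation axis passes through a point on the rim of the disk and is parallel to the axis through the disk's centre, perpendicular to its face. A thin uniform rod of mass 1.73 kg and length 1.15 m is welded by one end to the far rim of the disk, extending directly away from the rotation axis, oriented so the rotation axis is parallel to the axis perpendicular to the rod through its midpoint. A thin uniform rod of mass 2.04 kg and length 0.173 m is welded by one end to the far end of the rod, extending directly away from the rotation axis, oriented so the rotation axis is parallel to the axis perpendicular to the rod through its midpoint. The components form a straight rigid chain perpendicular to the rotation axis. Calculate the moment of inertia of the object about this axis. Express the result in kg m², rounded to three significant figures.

Solid disk: I_cm = (1/2)MR² = (1/2)(3.49)(0.205)² = 0.073334 kg m²; centre at d = 0.205 m, so I = I_cm + Md² gives I = 0.073334 + (3.49)(0.205)² = 0.22 kg m².
Thin rod: I_cm = (1/12)ML² = (1/12)(1.73)(1.15)² = 0.19066 kg m²; centre at d = 0.205 + 0.205 + 0.575 = 0.985 m, so I = I_cm + Md² gives I = 0.19066 + (1.73)(0.985)² = 1.8691 kg m².
Thin rod: I_cm = (1/12)ML² = (1/12)(2.04)(0.173)² = 0.0050879 kg m²; centre at d = 0.205 + 0.205 + 0.575 + 0.575 + 0.0865 = 1.6465 m, so I = I_cm + Md² gives I = 0.0050879 + (2.04)(1.6465)² = 5.5355 kg m².
Total I = 0.22 + 1.8691 + 5.5355 = 7.6246 kg m².

7.62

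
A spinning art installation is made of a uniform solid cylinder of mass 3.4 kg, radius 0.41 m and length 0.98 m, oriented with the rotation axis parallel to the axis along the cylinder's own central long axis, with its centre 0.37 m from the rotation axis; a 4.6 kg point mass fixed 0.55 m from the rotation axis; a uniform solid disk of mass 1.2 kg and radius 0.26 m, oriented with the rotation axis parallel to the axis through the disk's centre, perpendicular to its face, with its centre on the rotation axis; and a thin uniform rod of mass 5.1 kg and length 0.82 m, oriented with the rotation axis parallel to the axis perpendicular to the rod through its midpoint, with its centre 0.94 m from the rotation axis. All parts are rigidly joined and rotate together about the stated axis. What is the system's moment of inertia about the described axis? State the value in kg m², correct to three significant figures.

Solid cylinder: I_cm = (1/2)MR² = (1/2)(3.4)(0.41)² = 0.28577 kg m²; centre at d = 0.37 m, so I = I_cm + Md² gives I = 0.28577 + (3.4)(0.37)² = 0.75123 kg m².
Point mass: I_cm = 0; centre at d = 0.55 m, so I = I_cm + Md² gives I = 0 + (4.6)(0.55)² = 1.3915 kg m².
Solid disk: I_cm = (1/2)MR² = (1/2)(1.2)(0.26)² = 0.04056 kg m²; axis through the centre, so I = 0.04056 kg m².
Thin rod: I_cm = (1/12)ML² = (1/12)(5.1)(0.82)² = 0.28577 kg m²; centre at d = 0.94 m, so I = I_cm + Md² gives I = 0.28577 + (5.1)(0.94)² = 4.7921 kg m².
Total I = 0.75123 + 1.3915 + 0.04056 + 4.7921 = 6.9754 kg m².

6.98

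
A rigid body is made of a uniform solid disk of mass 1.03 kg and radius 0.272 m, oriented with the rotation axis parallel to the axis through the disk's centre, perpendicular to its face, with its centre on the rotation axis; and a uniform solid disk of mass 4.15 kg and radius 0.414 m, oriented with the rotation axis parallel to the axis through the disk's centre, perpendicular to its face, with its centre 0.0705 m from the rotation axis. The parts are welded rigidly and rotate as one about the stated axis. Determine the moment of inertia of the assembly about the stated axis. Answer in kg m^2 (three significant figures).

0.414

Solid disk: I_cm = (1/2)MR² = (1/2)(1.03)(0.272)² = 0.038102 kg m^2; axis through the centre, so I = 0.038102 kg m^2.
Solid disk: I_cm = (1/2)MR² = (1/2)(4.15)(0.414)² = 0.35565 kg m^2; centre at d = 0.0705 m, so I = I_cm + Md² gives I = 0.35565 + (4.15)(0.0705)² = 0.37627 kg m^2.
Total I = 0.038102 + 0.37627 = 0.41437 kg m^2.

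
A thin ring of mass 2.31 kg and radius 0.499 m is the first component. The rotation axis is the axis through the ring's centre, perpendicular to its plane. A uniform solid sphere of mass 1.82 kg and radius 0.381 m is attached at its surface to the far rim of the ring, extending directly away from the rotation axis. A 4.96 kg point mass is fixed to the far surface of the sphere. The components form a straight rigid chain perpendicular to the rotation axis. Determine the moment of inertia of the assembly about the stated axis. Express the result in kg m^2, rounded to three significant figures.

Thin ring: I_cm = MR² = (2.31)(0.499)² = 0.57519 kg m^2; axis through the centre, so I = 0.57519 kg m^2.
Solid sphere: I_cm = (2/5)MR² = (2/5)(1.82)(0.381)² = 0.10568 kg m^2; centre at d = 0.499 + 0.381 = 0.88 m, so the parallel axis theorem gives I = 0.10568 + (1.82)(0.88)² = 1.5151 kg m^2.
Point mass: I_cm = 0; centre at d = 0.499 + 0.381 + 0.381 = 1.261 m, so the parallel axis theorem gives I = 0 + (4.96)(1.261)² = 7.887 kg m^2.
Total I = 0.57519 + 1.5151 + 7.887 = 9.9773 kg m^2.

9.98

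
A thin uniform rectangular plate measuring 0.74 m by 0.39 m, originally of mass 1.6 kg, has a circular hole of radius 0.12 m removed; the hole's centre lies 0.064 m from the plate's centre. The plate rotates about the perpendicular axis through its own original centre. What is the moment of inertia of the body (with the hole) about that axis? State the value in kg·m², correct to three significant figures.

Unpierced body about its centre: I₀ = (1/12)M(a²+b²) = (1/12)(1.6)[(0.74)² + (0.39)²] = 0.093293 kg·m².
The removed disk has mass m = M·πr²/(ab) = (1.6)·π(0.12)²/(0.74·0.39) = 0.2508 kg (same uniform areal density).
Its moment of inertia about the rotation axis (parallel-axis theorem): I_hole = (1/2)mr² + md² = (1/2)(0.2508)(0.12)² + (0.2508)(0.064)² = 0.0028331 kg·m².
Treating the hole as negative mass, I = I₀ − I_hole = 0.093293 − 0.0028331 = 0.09046 kg·m².

0.0905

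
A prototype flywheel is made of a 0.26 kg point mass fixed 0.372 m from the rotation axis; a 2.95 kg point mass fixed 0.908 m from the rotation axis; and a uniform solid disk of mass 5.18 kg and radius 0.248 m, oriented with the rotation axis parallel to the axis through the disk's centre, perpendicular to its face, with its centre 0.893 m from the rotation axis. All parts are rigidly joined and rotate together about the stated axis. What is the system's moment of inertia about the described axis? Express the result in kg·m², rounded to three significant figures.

Point mass: I_cm = 0; centre at d = 0.372 m, so I = I_cm + Md² gives I = 0 + (0.26)(0.372)² = 0.03598 kg·m².
Point mass: I_cm = 0; centre at d = 0.908 m, so I = I_cm + Md² gives I = 0 + (2.95)(0.908)² = 2.4322 kg·m².
Solid disk: I_cm = (1/2)MR² = (1/2)(5.18)(0.248)² = 0.1593 kg·m²; centre at d = 0.893 m, so I = I_cm + Md² gives I = 0.1593 + (5.18)(0.893)² = 4.2901 kg·m².
Total I = 0.03598 + 2.4322 + 4.2901 = 6.7582 kg·m².

6.76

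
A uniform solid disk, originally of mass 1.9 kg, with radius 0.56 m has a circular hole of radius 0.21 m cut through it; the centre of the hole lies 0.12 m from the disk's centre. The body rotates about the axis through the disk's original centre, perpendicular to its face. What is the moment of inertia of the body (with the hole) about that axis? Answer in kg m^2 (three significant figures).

0.288

Unpierced body about its centre: I₀ = (1/2)MR² = (1/2)(1.9)(0.56)² = 0.29792 kg m^2.
The removed disk has mass m = M·(r/R)² = (1.9)(0.21/0.56)² = 0.26719 kg (same uniform areal density).
Its moment of inertia about the rotation axis (parallel-axis theorem): I_hole = (1/2)mr² + md² = (1/2)(0.26719)(0.21)² + (0.26719)(0.12)² = 0.009739 kg m^2.
Treating the hole as negative mass, I = I₀ − I_hole = 0.29792 − 0.009739 = 0.28818 kg m^2.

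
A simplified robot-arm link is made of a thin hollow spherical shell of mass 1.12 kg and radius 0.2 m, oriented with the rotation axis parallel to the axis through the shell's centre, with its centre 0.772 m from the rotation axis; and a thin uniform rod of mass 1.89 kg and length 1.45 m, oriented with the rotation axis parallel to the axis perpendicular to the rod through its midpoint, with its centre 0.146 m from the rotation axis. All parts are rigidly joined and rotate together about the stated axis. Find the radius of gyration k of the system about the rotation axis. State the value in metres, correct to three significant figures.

Spherical shell: I_cm = (2/3)MR² = (2/3)(1.12)(0.2)² = 0.029867 kg m²; centre at d = 0.772 m, so the parallel axis theorem gives I = 0.029867 + (1.12)(0.772)² = 0.69737 kg m².
Thin rod: I_cm = (1/12)ML² = (1/12)(1.89)(1.45)² = 0.33114 kg m²; centre at d = 0.146 m, so the parallel axis theorem gives I = 0.33114 + (1.89)(0.146)² = 0.37143 kg m².
Total I = 1.0688 kg m²; total mass M = 3.01 kg.
k = √(I/M) = √(1.0688/3.01) = 0.59589 m.

0.596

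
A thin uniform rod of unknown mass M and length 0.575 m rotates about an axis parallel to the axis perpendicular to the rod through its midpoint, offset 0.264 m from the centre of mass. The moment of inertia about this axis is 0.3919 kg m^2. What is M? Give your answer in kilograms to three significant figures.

I = I_cm + Md² = (1/12)ML² + Md² = M·[0.0833333·(0.575)² + (0.264)²] = M·0.097248.
So M = 0.3919 / 0.097248 = 4.0299 kg.

4.03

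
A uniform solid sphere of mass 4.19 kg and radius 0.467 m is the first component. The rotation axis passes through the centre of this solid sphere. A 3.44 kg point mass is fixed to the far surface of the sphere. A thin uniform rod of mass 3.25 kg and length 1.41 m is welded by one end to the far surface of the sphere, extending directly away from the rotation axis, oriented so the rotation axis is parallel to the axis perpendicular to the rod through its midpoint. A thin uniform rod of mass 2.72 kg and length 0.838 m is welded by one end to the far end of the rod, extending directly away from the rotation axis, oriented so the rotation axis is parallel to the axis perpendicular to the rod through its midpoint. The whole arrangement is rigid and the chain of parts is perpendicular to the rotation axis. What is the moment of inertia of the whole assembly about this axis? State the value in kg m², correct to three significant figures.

Solid sphere: I_cm = (2/5)MR² = (2/5)(4.19)(0.467)² = 0.36552 kg m²; axis through the centre, so I = 0.36552 kg m².
Point mass: I_cm = 0; centre at d = 0.467 m, so the parallel axis theorem gives I = 0 + (3.44)(0.467)² = 0.75023 kg m².
Thin rod: I_cm = (1/12)ML² = (1/12)(3.25)(1.41)² = 0.53844 kg m²; centre at d = 0.467 + 0.705 = 1.172 m, so the parallel axis theorem gives I = 0.53844 + (3.25)(1.172)² = 5.0026 kg m².
Thin rod: I_cm = (1/12)ML² = (1/12)(2.72)(0.838)² = 0.15918 kg m²; centre at d = 0.467 + 0.705 + 0.705 + 0.419 = 2.296 m, so the parallel axis theorem gives I = 0.15918 + (2.72)(2.296)² = 14.498 kg m².
Total I = 0.36552 + 0.75023 + 5.0026 + 14.498 = 20.616 kg m².

20.6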